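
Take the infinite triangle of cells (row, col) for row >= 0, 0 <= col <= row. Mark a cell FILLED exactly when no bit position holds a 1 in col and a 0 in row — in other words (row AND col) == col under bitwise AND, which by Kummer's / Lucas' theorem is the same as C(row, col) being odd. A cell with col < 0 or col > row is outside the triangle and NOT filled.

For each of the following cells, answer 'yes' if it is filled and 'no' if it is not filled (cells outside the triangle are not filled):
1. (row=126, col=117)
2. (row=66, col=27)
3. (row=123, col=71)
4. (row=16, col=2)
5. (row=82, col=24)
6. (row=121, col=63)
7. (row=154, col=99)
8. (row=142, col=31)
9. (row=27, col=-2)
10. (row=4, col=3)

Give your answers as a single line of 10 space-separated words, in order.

(126,117): row=0b1111110, col=0b1110101, row AND col = 0b1110100 = 116; 116 != 117 -> empty
(66,27): row=0b1000010, col=0b11011, row AND col = 0b10 = 2; 2 != 27 -> empty
(123,71): row=0b1111011, col=0b1000111, row AND col = 0b1000011 = 67; 67 != 71 -> empty
(16,2): row=0b10000, col=0b10, row AND col = 0b0 = 0; 0 != 2 -> empty
(82,24): row=0b1010010, col=0b11000, row AND col = 0b10000 = 16; 16 != 24 -> empty
(121,63): row=0b1111001, col=0b111111, row AND col = 0b111001 = 57; 57 != 63 -> empty
(154,99): row=0b10011010, col=0b1100011, row AND col = 0b10 = 2; 2 != 99 -> empty
(142,31): row=0b10001110, col=0b11111, row AND col = 0b1110 = 14; 14 != 31 -> empty
(27,-2): col outside [0, 27] -> not filled
(4,3): row=0b100, col=0b11, row AND col = 0b0 = 0; 0 != 3 -> empty

Answer: no no no no no no no no no no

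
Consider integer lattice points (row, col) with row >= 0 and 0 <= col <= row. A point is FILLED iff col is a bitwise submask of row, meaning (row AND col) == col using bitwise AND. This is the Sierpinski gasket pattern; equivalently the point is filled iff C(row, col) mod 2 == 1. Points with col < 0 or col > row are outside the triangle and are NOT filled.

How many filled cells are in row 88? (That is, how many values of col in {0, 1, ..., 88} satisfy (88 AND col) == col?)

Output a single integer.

88 in binary = 1011000
popcount(88) = number of 1-bits in 1011000 = 3
A col c satisfies (88 AND c) == c iff every set bit of c is also set in 88; each of the 3 set bits of 88 can independently be on or off in c.
count = 2^3 = 8

Answer: 8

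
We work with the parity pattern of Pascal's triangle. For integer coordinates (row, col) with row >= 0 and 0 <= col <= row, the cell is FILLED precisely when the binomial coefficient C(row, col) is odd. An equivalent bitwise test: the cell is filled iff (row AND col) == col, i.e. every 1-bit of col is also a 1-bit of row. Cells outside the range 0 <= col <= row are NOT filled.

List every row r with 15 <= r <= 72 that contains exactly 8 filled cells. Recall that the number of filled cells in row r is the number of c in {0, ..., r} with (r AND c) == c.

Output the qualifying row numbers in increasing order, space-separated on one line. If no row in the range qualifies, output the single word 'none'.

Row r has 2^popcount(r) filled cells, so we need popcount(r) = log2(8) = 3.
Scan r = 15..72 and keep those with exactly 3 one-bits:
r=15=1111 popcount=4 -> skip
r=16=10000 popcount=1 -> skip
r=17=10001 popcount=2 -> skip
r=18=10010 popcount=2 -> skip
r=19=10011 popcount=3 -> KEEP
r=20=10100 popcount=2 -> skip
r=21=10101 popcount=3 -> KEEP
r=22=10110 popcount=3 -> KEEP
r=23=10111 popcount=4 -> skip
r=24=11000 popcount=2 -> skip
r=25=11001 popcount=3 -> KEEP
r=26=11010 popcount=3 -> KEEP
r=27=11011 popcount=4 -> skip
r=28=11100 popcount=3 -> KEEP
r=29=11101 popcount=4 -> skip
r=30=11110 popcount=4 -> skip
r=31=11111 popcount=5 -> skip
r=32=100000 popcount=1 -> skip
r=33=100001 popcount=2 -> skip
r=34=100010 popcount=2 -> skip
r=35=100011 popcount=3 -> KEEP
r=36=100100 popcount=2 -> skip
r=37=100101 popcount=3 -> KEEP
r=38=100110 popcount=3 -> KEEP
r=39=100111 popcount=4 -> skip
r=40=101000 popcount=2 -> skip
r=41=101001 popcount=3 -> KEEP
r=42=101010 popcount=3 -> KEEP
r=43=101011 popcount=4 -> skip
r=44=101100 popcount=3 -> KEEP
r=45=101101 popcount=4 -> skip
r=46=101110 popcount=4 -> skip
r=47=101111 popcount=5 -> skip
r=48=110000 popcount=2 -> skip
r=49=110001 popcount=3 -> KEEP
r=50=110010 popcount=3 -> KEEP
r=51=110011 popcount=4 -> skip
r=52=110100 popcount=3 -> KEEP
r=53=110101 popcount=4 -> skip
r=54=110110 popcount=4 -> skip
r=55=110111 popcount=5 -> skip
r=56=111000 popcount=3 -> KEEP
r=57=111001 popcount=4 -> skip
r=58=111010 popcount=4 -> skip
r=59=111011 popcount=5 -> skip
r=60=111100 popcount=4 -> skip
r=61=111101 popcount=5 -> skip
r=62=111110 popcount=5 -> skip
r=63=111111 popcount=6 -> skip
r=64=1000000 popcount=1 -> skip
r=65=1000001 popcount=2 -> skip
r=66=1000010 popcount=2 -> skip
r=67=1000011 popcount=3 -> KEEP
r=68=1000100 popcount=2 -> skip
r=69=1000101 popcount=3 -> KEEP
r=70=1000110 popcount=3 -> KEEP
r=71=1000111 popcount=4 -> skip
r=72=1001000 popcount=2 -> skip
Kept rows: 19 21 22 25 26 28 35 37 38 41 42 44 49 50 52 56 67 69 70

Answer: 19 21 22 25 26 28 35 37 38 41 42 44 49 50 52 56 67 69 70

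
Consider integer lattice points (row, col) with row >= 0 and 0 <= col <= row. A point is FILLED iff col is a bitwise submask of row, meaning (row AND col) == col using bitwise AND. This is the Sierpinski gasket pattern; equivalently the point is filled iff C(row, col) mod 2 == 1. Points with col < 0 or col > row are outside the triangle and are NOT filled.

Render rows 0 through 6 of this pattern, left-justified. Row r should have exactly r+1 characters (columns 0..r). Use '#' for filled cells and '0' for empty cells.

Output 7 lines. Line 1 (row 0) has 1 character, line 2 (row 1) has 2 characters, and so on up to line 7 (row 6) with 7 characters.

r0=0: #
r1=1: ##
r2=10: #0#
r3=11: ####
r4=100: #000#
r5=101: ##00##
r6=110: #0#0#0#

Answer: #
##
#0#
####
#000#
##00##
#0#0#0#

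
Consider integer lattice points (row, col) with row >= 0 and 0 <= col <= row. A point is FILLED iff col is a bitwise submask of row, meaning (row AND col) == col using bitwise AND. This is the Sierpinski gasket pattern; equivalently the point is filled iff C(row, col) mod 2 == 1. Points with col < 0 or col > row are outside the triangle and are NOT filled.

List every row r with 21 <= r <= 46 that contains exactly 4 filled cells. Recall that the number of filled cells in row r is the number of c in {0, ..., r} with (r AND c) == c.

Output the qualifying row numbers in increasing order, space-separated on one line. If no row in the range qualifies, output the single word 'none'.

Row r has 2^popcount(r) filled cells, so we need popcount(r) = log2(4) = 2.
Scan r = 21..46 and keep those with exactly 2 one-bits:
r=21=10101 popcount=3 -> skip
r=22=10110 popcount=3 -> skip
r=23=10111 popcount=4 -> skip
r=24=11000 popcount=2 -> KEEP
r=25=11001 popcount=3 -> skip
r=26=11010 popcount=3 -> skip
r=27=11011 popcount=4 -> skip
r=28=11100 popcount=3 -> skip
r=29=11101 popcount=4 -> skip
r=30=11110 popcount=4 -> skip
r=31=11111 popcount=5 -> skip
r=32=100000 popcount=1 -> skip
r=33=100001 popcount=2 -> KEEP
r=34=100010 popcount=2 -> KEEP
r=35=100011 popcount=3 -> skip
r=36=100100 popcount=2 -> KEEP
r=37=100101 popcount=3 -> skip
r=38=100110 popcount=3 -> skip
r=39=100111 popcount=4 -> skip
r=40=101000 popcount=2 -> KEEP
r=41=101001 popcount=3 -> skip
r=42=101010 popcount=3 -> skip
r=43=101011 popcount=4 -> skip
r=44=101100 popcount=3 -> skip
r=45=101101 popcount=4 -> skip
r=46=101110 popcount=4 -> skip
Kept rows: 24 33 34 36 40

Answer: 24 33 34 36 40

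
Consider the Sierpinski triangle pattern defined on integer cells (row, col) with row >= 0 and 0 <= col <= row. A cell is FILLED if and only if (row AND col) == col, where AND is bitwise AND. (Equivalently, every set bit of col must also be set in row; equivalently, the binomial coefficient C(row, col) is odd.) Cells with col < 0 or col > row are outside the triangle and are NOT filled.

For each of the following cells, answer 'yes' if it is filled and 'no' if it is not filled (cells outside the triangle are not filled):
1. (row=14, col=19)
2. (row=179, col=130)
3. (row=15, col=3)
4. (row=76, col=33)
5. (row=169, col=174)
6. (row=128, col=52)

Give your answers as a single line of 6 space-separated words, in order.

(14,19): col outside [0, 14] -> not filled
(179,130): row=0b10110011, col=0b10000010, row AND col = 0b10000010 = 130; 130 == 130 -> filled
(15,3): row=0b1111, col=0b11, row AND col = 0b11 = 3; 3 == 3 -> filled
(76,33): row=0b1001100, col=0b100001, row AND col = 0b0 = 0; 0 != 33 -> empty
(169,174): col outside [0, 169] -> not filled
(128,52): row=0b10000000, col=0b110100, row AND col = 0b0 = 0; 0 != 52 -> empty

Answer: no yes yes no no no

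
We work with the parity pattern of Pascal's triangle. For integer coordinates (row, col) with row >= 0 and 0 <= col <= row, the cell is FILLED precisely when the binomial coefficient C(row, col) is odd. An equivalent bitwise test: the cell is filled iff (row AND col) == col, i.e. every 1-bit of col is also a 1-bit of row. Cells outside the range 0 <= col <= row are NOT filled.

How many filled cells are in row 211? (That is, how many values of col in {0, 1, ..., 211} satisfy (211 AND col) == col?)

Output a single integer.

Answer: 32

Derivation:
211 in binary = 11010011
popcount(211) = number of 1-bits in 11010011 = 5
A col c satisfies (211 AND c) == c iff every set bit of c is also set in 211; each of the 5 set bits of 211 can independently be on or off in c.
count = 2^5 = 32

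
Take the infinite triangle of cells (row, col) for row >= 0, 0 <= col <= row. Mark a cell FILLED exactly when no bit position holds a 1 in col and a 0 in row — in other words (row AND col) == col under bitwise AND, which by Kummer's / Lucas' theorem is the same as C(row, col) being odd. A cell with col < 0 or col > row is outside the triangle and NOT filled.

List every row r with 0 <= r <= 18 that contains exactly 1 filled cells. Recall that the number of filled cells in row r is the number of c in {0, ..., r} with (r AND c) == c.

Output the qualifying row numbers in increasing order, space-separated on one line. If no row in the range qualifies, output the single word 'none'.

Answer: 0

Derivation:
Row r has 2^popcount(r) filled cells, so we need popcount(r) = log2(1) = 0.
Scan r = 0..18 and keep those with exactly 0 one-bits:
r=0=0 popcount=0 -> KEEP
r=1=1 popcount=1 -> skip
r=2=10 popcount=1 -> skip
r=3=11 popcount=2 -> skip
r=4=100 popcount=1 -> skip
r=5=101 popcount=2 -> skip
r=6=110 popcount=2 -> skip
r=7=111 popcount=3 -> skip
r=8=1000 popcount=1 -> skip
r=9=1001 popcount=2 -> skip
r=10=1010 popcount=2 -> skip
r=11=1011 popcount=3 -> skip
r=12=1100 popcount=2 -> skip
r=13=1101 popcount=3 -> skip
r=14=1110 popcount=3 -> skip
r=15=1111 popcount=4 -> skip
r=16=10000 popcount=1 -> skip
r=17=10001 popcount=2 -> skip
r=18=10010 popcount=2 -> skip
Kept rows: 0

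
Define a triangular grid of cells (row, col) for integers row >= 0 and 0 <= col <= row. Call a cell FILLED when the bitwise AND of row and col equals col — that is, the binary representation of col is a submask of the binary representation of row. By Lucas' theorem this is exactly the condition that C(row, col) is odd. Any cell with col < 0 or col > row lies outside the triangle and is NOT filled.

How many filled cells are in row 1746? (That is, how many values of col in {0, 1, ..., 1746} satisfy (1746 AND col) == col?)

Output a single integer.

1746 in binary = 11011010010
popcount(1746) = number of 1-bits in 11011010010 = 6
A col c satisfies (1746 AND c) == c iff every set bit of c is also set in 1746; each of the 6 set bits of 1746 can independently be on or off in c.
count = 2^6 = 64

Answer: 64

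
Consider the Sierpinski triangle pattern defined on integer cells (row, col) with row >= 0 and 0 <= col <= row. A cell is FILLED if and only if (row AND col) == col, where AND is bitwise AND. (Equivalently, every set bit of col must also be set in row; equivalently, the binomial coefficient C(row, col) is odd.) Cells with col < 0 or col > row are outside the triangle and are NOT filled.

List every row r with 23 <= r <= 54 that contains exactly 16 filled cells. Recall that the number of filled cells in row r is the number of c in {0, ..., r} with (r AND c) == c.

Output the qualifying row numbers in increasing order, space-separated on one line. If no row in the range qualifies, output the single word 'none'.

Row r has 2^popcount(r) filled cells, so we need popcount(r) = log2(16) = 4.
Scan r = 23..54 and keep those with exactly 4 one-bits:
r=23=10111 popcount=4 -> KEEP
r=24=11000 popcount=2 -> skip
r=25=11001 popcount=3 -> skip
r=26=11010 popcount=3 -> skip
r=27=11011 popcount=4 -> KEEP
r=28=11100 popcount=3 -> skip
r=29=11101 popcount=4 -> KEEP
r=30=11110 popcount=4 -> KEEP
r=31=11111 popcount=5 -> skip
r=32=100000 popcount=1 -> skip
r=33=100001 popcount=2 -> skip
r=34=100010 popcount=2 -> skip
r=35=100011 popcount=3 -> skip
r=36=100100 popcount=2 -> skip
r=37=100101 popcount=3 -> skip
r=38=100110 popcount=3 -> skip
r=39=100111 popcount=4 -> KEEP
r=40=101000 popcount=2 -> skip
r=41=101001 popcount=3 -> skip
r=42=101010 popcount=3 -> skip
r=43=101011 popcount=4 -> KEEP
r=44=101100 popcount=3 -> skip
r=45=101101 popcount=4 -> KEEP
r=46=101110 popcount=4 -> KEEP
r=47=101111 popcount=5 -> skip
r=48=110000 popcount=2 -> skip
r=49=110001 popcount=3 -> skip
r=50=110010 popcount=3 -> skip
r=51=110011 popcount=4 -> KEEP
r=52=110100 popcount=3 -> skip
r=53=110101 popcount=4 -> KEEP
r=54=110110 popcount=4 -> KEEP
Kept rows: 23 27 29 30 39 43 45 46 51 53 54

Answer: 23 27 29 30 39 43 45 46 51 53 54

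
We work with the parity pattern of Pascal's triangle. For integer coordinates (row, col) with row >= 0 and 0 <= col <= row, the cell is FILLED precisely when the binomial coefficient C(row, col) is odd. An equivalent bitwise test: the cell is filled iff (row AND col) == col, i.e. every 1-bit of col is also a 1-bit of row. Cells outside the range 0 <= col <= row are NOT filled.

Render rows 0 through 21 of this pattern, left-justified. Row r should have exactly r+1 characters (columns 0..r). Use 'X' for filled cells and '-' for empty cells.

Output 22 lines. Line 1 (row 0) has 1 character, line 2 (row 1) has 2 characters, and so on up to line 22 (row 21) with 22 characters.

Answer: X
XX
X-X
XXXX
X---X
XX--XX
X-X-X-X
XXXXXXXX
X-------X
XX------XX
X-X-----X-X
XXXX----XXXX
X---X---X---X
XX--XX--XX--XX
X-X-X-X-X-X-X-X
XXXXXXXXXXXXXXXX
X---------------X
XX--------------XX
X-X-------------X-X
XXXX------------XXXX
X---X-----------X---X
XX--XX----------XX--XX

Derivation:
r0=0: X
r1=1: XX
r2=10: X-X
r3=11: XXXX
r4=100: X---X
r5=101: XX--XX
r6=110: X-X-X-X
r7=111: XXXXXXXX
r8=1000: X-------X
r9=1001: XX------XX
r10=1010: X-X-----X-X
r11=1011: XXXX----XXXX
r12=1100: X---X---X---X
r13=1101: XX--XX--XX--XX
r14=1110: X-X-X-X-X-X-X-X
r15=1111: XXXXXXXXXXXXXXXX
r16=10000: X---------------X
r17=10001: XX--------------XX
r18=10010: X-X-------------X-X
r19=10011: XXXX------------XXXX
r20=10100: X---X-----------X---X
r21=10101: XX--XX----------XX--XX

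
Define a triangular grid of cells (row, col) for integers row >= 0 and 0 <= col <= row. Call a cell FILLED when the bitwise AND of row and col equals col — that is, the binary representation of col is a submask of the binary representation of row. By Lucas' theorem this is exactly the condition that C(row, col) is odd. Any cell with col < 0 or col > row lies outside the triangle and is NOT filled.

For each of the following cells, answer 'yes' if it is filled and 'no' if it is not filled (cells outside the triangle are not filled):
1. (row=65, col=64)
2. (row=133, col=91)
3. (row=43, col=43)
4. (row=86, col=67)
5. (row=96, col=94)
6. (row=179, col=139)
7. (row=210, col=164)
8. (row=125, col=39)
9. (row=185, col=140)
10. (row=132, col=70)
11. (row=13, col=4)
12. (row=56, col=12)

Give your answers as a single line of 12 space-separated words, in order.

Answer: yes no yes no no no no no no no yes no

Derivation:
(65,64): row=0b1000001, col=0b1000000, row AND col = 0b1000000 = 64; 64 == 64 -> filled
(133,91): row=0b10000101, col=0b1011011, row AND col = 0b1 = 1; 1 != 91 -> empty
(43,43): row=0b101011, col=0b101011, row AND col = 0b101011 = 43; 43 == 43 -> filled
(86,67): row=0b1010110, col=0b1000011, row AND col = 0b1000010 = 66; 66 != 67 -> empty
(96,94): row=0b1100000, col=0b1011110, row AND col = 0b1000000 = 64; 64 != 94 -> empty
(179,139): row=0b10110011, col=0b10001011, row AND col = 0b10000011 = 131; 131 != 139 -> empty
(210,164): row=0b11010010, col=0b10100100, row AND col = 0b10000000 = 128; 128 != 164 -> empty
(125,39): row=0b1111101, col=0b100111, row AND col = 0b100101 = 37; 37 != 39 -> empty
(185,140): row=0b10111001, col=0b10001100, row AND col = 0b10001000 = 136; 136 != 140 -> empty
(132,70): row=0b10000100, col=0b1000110, row AND col = 0b100 = 4; 4 != 70 -> empty
(13,4): row=0b1101, col=0b100, row AND col = 0b100 = 4; 4 == 4 -> filled
(56,12): row=0b111000, col=0b1100, row AND col = 0b1000 = 8; 8 != 12 -> empty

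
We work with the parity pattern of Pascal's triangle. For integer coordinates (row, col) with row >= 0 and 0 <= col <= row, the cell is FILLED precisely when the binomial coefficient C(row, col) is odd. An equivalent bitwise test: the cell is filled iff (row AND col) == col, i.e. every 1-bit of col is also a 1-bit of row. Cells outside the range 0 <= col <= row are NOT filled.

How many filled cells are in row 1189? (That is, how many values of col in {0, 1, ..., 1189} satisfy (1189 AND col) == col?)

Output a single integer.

Answer: 32

Derivation:
1189 in binary = 10010100101
popcount(1189) = number of 1-bits in 10010100101 = 5
A col c satisfies (1189 AND c) == c iff every set bit of c is also set in 1189; each of the 5 set bits of 1189 can independently be on or off in c.
count = 2^5 = 32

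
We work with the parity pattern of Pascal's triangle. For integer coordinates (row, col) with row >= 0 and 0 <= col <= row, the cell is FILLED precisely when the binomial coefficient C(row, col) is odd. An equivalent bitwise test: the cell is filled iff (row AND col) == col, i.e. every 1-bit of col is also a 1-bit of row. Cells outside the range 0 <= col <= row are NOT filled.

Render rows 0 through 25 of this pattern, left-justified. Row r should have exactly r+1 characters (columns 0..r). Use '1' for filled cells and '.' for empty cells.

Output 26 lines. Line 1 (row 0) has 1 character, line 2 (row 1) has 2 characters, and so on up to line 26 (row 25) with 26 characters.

r0=0: 1
r1=1: 11
r2=10: 1.1
r3=11: 1111
r4=100: 1...1
r5=101: 11..11
r6=110: 1.1.1.1
r7=111: 11111111
r8=1000: 1.......1
r9=1001: 11......11
r10=1010: 1.1.....1.1
r11=1011: 1111....1111
r12=1100: 1...1...1...1
r13=1101: 11..11..11..11
r14=1110: 1.1.1.1.1.1.1.1
r15=1111: 1111111111111111
r16=10000: 1...............1
r17=10001: 11..............11
r18=10010: 1.1.............1.1
r19=10011: 1111............1111
r20=10100: 1...1...........1...1
r21=10101: 11..11..........11..11
r22=10110: 1.1.1.1.........1.1.1.1
r23=10111: 11111111........11111111
r24=11000: 1.......1.......1.......1
r25=11001: 11......11......11......11

Answer: 1
11
1.1
1111
1...1
11..11
1.1.1.1
11111111
1.......1
11......11
1.1.....1.1
1111....1111
1...1...1...1
11..11..11..11
1.1.1.1.1.1.1.1
1111111111111111
1...............1
11..............11
1.1.............1.1
1111............1111
1...1...........1...1
11..11..........11..11
1.1.1.1.........1.1.1.1
11111111........11111111
1.......1.......1.......1
11......11......11......11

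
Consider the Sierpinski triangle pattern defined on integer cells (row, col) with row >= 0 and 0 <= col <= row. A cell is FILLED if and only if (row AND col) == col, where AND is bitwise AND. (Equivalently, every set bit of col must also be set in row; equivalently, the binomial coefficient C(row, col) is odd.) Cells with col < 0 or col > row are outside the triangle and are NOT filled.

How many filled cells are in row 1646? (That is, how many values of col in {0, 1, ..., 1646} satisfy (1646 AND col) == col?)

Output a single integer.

Answer: 128

Derivation:
1646 in binary = 11001101110
popcount(1646) = number of 1-bits in 11001101110 = 7
A col c satisfies (1646 AND c) == c iff every set bit of c is also set in 1646; each of the 7 set bits of 1646 can independently be on or off in c.
count = 2^7 = 128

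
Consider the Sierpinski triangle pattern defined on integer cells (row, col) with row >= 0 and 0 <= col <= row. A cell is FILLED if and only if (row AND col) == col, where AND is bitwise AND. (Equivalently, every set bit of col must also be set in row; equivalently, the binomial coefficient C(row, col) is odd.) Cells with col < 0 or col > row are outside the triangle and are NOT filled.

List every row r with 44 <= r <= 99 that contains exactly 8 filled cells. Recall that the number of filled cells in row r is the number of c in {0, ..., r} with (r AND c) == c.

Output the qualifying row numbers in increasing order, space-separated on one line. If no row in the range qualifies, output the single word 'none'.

Row r has 2^popcount(r) filled cells, so we need popcount(r) = log2(8) = 3.
Scan r = 44..99 and keep those with exactly 3 one-bits:
r=44=101100 popcount=3 -> KEEP
r=45=101101 popcount=4 -> skip
r=46=101110 popcount=4 -> skip
r=47=101111 popcount=5 -> skip
r=48=110000 popcount=2 -> skip
r=49=110001 popcount=3 -> KEEP
r=50=110010 popcount=3 -> KEEP
r=51=110011 popcount=4 -> skip
r=52=110100 popcount=3 -> KEEP
r=53=110101 popcount=4 -> skip
r=54=110110 popcount=4 -> skip
r=55=110111 popcount=5 -> skip
r=56=111000 popcount=3 -> KEEP
r=57=111001 popcount=4 -> skip
r=58=111010 popcount=4 -> skip
r=59=111011 popcount=5 -> skip
r=60=111100 popcount=4 -> skip
r=61=111101 popcount=5 -> skip
r=62=111110 popcount=5 -> skip
r=63=111111 popcount=6 -> skip
r=64=1000000 popcount=1 -> skip
r=65=1000001 popcount=2 -> skip
r=66=1000010 popcount=2 -> skip
r=67=1000011 popcount=3 -> KEEP
r=68=1000100 popcount=2 -> skip
r=69=1000101 popcount=3 -> KEEP
r=70=1000110 popcount=3 -> KEEP
r=71=1000111 popcount=4 -> skip
r=72=1001000 popcount=2 -> skip
r=73=1001001 popcount=3 -> KEEP
r=74=1001010 popcount=3 -> KEEP
r=75=1001011 popcount=4 -> skip
r=76=1001100 popcount=3 -> KEEP
r=77=1001101 popcount=4 -> skip
r=78=1001110 popcount=4 -> skip
r=79=1001111 popcount=5 -> skip
r=80=1010000 popcount=2 -> skip
r=81=1010001 popcount=3 -> KEEP
r=82=1010010 popcount=3 -> KEEP
r=83=1010011 popcount=4 -> skip
r=84=1010100 popcount=3 -> KEEP
r=85=1010101 popcount=4 -> skip
r=86=1010110 popcount=4 -> skip
r=87=1010111 popcount=5 -> skip
r=88=1011000 popcount=3 -> KEEP
r=89=1011001 popcount=4 -> skip
r=90=1011010 popcount=4 -> skip
r=91=1011011 popcount=5 -> skip
r=92=1011100 popcount=4 -> skip
r=93=1011101 popcount=5 -> skip
r=94=1011110 popcount=5 -> skip
r=95=1011111 popcount=6 -> skip
r=96=1100000 popcount=2 -> skip
r=97=1100001 popcount=3 -> KEEP
r=98=1100010 popcount=3 -> KEEP
r=99=1100011 popcount=4 -> skip
Kept rows: 44 49 50 52 56 67 69 70 73 74 76 81 82 84 88 97 98

Answer: 44 49 50 52 56 67 69 70 73 74 76 81 82 84 88 97 98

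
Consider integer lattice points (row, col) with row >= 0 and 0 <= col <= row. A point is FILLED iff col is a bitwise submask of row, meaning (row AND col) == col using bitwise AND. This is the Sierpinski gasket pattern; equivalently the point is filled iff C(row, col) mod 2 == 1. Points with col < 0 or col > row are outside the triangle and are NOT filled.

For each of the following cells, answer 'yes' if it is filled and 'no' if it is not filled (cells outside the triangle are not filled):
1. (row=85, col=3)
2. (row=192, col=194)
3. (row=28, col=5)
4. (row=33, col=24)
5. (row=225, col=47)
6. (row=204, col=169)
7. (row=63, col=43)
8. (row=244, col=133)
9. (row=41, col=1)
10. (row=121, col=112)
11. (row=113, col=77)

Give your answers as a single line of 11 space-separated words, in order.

Answer: no no no no no no yes no yes yes no

Derivation:
(85,3): row=0b1010101, col=0b11, row AND col = 0b1 = 1; 1 != 3 -> empty
(192,194): col outside [0, 192] -> not filled
(28,5): row=0b11100, col=0b101, row AND col = 0b100 = 4; 4 != 5 -> empty
(33,24): row=0b100001, col=0b11000, row AND col = 0b0 = 0; 0 != 24 -> empty
(225,47): row=0b11100001, col=0b101111, row AND col = 0b100001 = 33; 33 != 47 -> empty
(204,169): row=0b11001100, col=0b10101001, row AND col = 0b10001000 = 136; 136 != 169 -> empty
(63,43): row=0b111111, col=0b101011, row AND col = 0b101011 = 43; 43 == 43 -> filled
(244,133): row=0b11110100, col=0b10000101, row AND col = 0b10000100 = 132; 132 != 133 -> empty
(41,1): row=0b101001, col=0b1, row AND col = 0b1 = 1; 1 == 1 -> filled
(121,112): row=0b1111001, col=0b1110000, row AND col = 0b1110000 = 112; 112 == 112 -> filled
(113,77): row=0b1110001, col=0b1001101, row AND col = 0b1000001 = 65; 65 != 77 -> empty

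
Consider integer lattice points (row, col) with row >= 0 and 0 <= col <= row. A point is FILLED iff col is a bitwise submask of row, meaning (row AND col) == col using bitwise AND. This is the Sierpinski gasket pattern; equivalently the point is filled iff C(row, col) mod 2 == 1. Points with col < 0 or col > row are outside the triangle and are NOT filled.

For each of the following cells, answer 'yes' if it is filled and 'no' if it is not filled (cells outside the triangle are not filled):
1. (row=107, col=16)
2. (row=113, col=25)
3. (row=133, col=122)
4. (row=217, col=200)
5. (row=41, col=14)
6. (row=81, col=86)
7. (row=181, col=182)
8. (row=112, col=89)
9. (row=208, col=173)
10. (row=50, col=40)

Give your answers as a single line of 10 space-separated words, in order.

Answer: no no no yes no no no no no no

Derivation:
(107,16): row=0b1101011, col=0b10000, row AND col = 0b0 = 0; 0 != 16 -> empty
(113,25): row=0b1110001, col=0b11001, row AND col = 0b10001 = 17; 17 != 25 -> empty
(133,122): row=0b10000101, col=0b1111010, row AND col = 0b0 = 0; 0 != 122 -> empty
(217,200): row=0b11011001, col=0b11001000, row AND col = 0b11001000 = 200; 200 == 200 -> filled
(41,14): row=0b101001, col=0b1110, row AND col = 0b1000 = 8; 8 != 14 -> empty
(81,86): col outside [0, 81] -> not filled
(181,182): col outside [0, 181] -> not filled
(112,89): row=0b1110000, col=0b1011001, row AND col = 0b1010000 = 80; 80 != 89 -> empty
(208,173): row=0b11010000, col=0b10101101, row AND col = 0b10000000 = 128; 128 != 173 -> empty
(50,40): row=0b110010, col=0b101000, row AND col = 0b100000 = 32; 32 != 40 -> empty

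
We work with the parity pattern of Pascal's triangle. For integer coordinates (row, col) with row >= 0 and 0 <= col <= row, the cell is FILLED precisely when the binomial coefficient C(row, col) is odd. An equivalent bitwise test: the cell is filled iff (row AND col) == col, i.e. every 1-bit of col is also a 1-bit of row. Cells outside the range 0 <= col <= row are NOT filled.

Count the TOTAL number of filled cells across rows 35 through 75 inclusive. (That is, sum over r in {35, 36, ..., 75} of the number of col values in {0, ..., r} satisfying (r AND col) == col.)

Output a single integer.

r35=100011 pc3: +8 =8
r36=100100 pc2: +4 =12
r37=100101 pc3: +8 =20
r38=100110 pc3: +8 =28
r39=100111 pc4: +16 =44
r40=101000 pc2: +4 =48
r41=101001 pc3: +8 =56
r42=101010 pc3: +8 =64
r43=101011 pc4: +16 =80
r44=101100 pc3: +8 =88
r45=101101 pc4: +16 =104
r46=101110 pc4: +16 =120
r47=101111 pc5: +32 =152
r48=110000 pc2: +4 =156
r49=110001 pc3: +8 =164
r50=110010 pc3: +8 =172
r51=110011 pc4: +16 =188
r52=110100 pc3: +8 =196
r53=110101 pc4: +16 =212
r54=110110 pc4: +16 =228
r55=110111 pc5: +32 =260
r56=111000 pc3: +8 =268
r57=111001 pc4: +16 =284
r58=111010 pc4: +16 =300
r59=111011 pc5: +32 =332
r60=111100 pc4: +16 =348
r61=111101 pc5: +32 =380
r62=111110 pc5: +32 =412
r63=111111 pc6: +64 =476
r64=1000000 pc1: +2 =478
r65=1000001 pc2: +4 =482
r66=1000010 pc2: +4 =486
r67=1000011 pc3: +8 =494
r68=1000100 pc2: +4 =498
r69=1000101 pc3: +8 =506
r70=1000110 pc3: +8 =514
r71=1000111 pc4: +16 =530
r72=1001000 pc2: +4 =534
r73=1001001 pc3: +8 =542
r74=1001010 pc3: +8 =550
r75=1001011 pc4: +16 =566

Answer: 566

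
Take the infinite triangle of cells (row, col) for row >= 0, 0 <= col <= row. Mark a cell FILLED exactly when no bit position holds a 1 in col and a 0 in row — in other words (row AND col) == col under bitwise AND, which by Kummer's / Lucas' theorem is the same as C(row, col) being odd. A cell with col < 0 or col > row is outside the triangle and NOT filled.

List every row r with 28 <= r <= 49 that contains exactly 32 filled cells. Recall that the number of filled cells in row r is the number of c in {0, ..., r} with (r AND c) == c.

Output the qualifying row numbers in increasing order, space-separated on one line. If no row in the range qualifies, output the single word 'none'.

Answer: 31 47

Derivation:
Row r has 2^popcount(r) filled cells, so we need popcount(r) = log2(32) = 5.
Scan r = 28..49 and keep those with exactly 5 one-bits:
r=28=11100 popcount=3 -> skip
r=29=11101 popcount=4 -> skip
r=30=11110 popcount=4 -> skip
r=31=11111 popcount=5 -> KEEP
r=32=100000 popcount=1 -> skip
r=33=100001 popcount=2 -> skip
r=34=100010 popcount=2 -> skip
r=35=100011 popcount=3 -> skip
r=36=100100 popcount=2 -> skip
r=37=100101 popcount=3 -> skip
r=38=100110 popcount=3 -> skip
r=39=100111 popcount=4 -> skip
r=40=101000 popcount=2 -> skip
r=41=101001 popcount=3 -> skip
r=42=101010 popcount=3 -> skip
r=43=101011 popcount=4 -> skip
r=44=101100 popcount=3 -> skip
r=45=101101 popcount=4 -> skip
r=46=101110 popcount=4 -> skip
r=47=101111 popcount=5 -> KEEP
r=48=110000 popcount=2 -> skip
r=49=110001 popcount=3 -> skip
Kept rows: 31 47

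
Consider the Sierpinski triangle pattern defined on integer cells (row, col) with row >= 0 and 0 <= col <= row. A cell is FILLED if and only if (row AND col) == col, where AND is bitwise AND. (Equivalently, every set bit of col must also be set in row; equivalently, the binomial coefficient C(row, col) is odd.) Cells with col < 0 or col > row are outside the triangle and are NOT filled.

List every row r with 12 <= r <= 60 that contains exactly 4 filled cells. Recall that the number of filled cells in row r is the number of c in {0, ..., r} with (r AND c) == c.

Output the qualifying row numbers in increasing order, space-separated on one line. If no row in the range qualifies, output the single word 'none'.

Answer: 12 17 18 20 24 33 34 36 40 48

Derivation:
Row r has 2^popcount(r) filled cells, so we need popcount(r) = log2(4) = 2.
Scan r = 12..60 and keep those with exactly 2 one-bits:
r=12=1100 popcount=2 -> KEEP
r=13=1101 popcount=3 -> skip
r=14=1110 popcount=3 -> skip
r=15=1111 popcount=4 -> skip
r=16=10000 popcount=1 -> skip
r=17=10001 popcount=2 -> KEEP
r=18=10010 popcount=2 -> KEEP
r=19=10011 popcount=3 -> skip
r=20=10100 popcount=2 -> KEEP
r=21=10101 popcount=3 -> skip
r=22=10110 popcount=3 -> skip
r=23=10111 popcount=4 -> skip
r=24=11000 popcount=2 -> KEEP
r=25=11001 popcount=3 -> skip
r=26=11010 popcount=3 -> skip
r=27=11011 popcount=4 -> skip
r=28=11100 popcount=3 -> skip
r=29=11101 popcount=4 -> skip
r=30=11110 popcount=4 -> skip
r=31=11111 popcount=5 -> skip
r=32=100000 popcount=1 -> skip
r=33=100001 popcount=2 -> KEEP
r=34=100010 popcount=2 -> KEEP
r=35=100011 popcount=3 -> skip
r=36=100100 popcount=2 -> KEEP
r=37=100101 popcount=3 -> skip
r=38=100110 popcount=3 -> skip
r=39=100111 popcount=4 -> skip
r=40=101000 popcount=2 -> KEEP
r=41=101001 popcount=3 -> skip
r=42=101010 popcount=3 -> skip
r=43=101011 popcount=4 -> skip
r=44=101100 popcount=3 -> skip
r=45=101101 popcount=4 -> skip
r=46=101110 popcount=4 -> skip
r=47=101111 popcount=5 -> skip
r=48=110000 popcount=2 -> KEEP
r=49=110001 popcount=3 -> skip
r=50=110010 popcount=3 -> skip
r=51=110011 popcount=4 -> skip
r=52=110100 popcount=3 -> skip
r=53=110101 popcount=4 -> skip
r=54=110110 popcount=4 -> skip
r=55=110111 popcount=5 -> skip
r=56=111000 popcount=3 -> skip
r=57=111001 popcount=4 -> skip
r=58=111010 popcount=4 -> skip
r=59=111011 popcount=5 -> skip
r=60=111100 popcount=4 -> skip
Kept rows: 12 17 18 20 24 33 34 36 40 48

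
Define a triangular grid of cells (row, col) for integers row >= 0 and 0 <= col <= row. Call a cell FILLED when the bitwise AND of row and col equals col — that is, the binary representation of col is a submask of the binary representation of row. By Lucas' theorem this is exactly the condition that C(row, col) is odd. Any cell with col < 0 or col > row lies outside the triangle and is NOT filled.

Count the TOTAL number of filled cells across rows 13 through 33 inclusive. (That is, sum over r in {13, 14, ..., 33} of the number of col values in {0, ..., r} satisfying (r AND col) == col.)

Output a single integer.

Answer: 200

Derivation:
r13=1101 pc3: +8 =8
r14=1110 pc3: +8 =16
r15=1111 pc4: +16 =32
r16=10000 pc1: +2 =34
r17=10001 pc2: +4 =38
r18=10010 pc2: +4 =42
r19=10011 pc3: +8 =50
r20=10100 pc2: +4 =54
r21=10101 pc3: +8 =62
r22=10110 pc3: +8 =70
r23=10111 pc4: +16 =86
r24=11000 pc2: +4 =90
r25=11001 pc3: +8 =98
r26=11010 pc3: +8 =106
r27=11011 pc4: +16 =122
r28=11100 pc3: +8 =130
r29=11101 pc4: +16 =146
r30=11110 pc4: +16 =162
r31=11111 pc5: +32 =194
r32=100000 pc1: +2 =196
r33=100001 pc2: +4 =200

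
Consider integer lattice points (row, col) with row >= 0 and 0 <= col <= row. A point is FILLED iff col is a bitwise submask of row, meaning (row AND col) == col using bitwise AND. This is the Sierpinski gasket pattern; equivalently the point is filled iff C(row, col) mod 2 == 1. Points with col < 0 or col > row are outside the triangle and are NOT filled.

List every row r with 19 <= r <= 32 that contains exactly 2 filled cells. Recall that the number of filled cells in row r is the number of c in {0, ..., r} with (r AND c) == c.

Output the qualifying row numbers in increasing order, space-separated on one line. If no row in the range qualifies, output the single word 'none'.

Answer: 32

Derivation:
Row r has 2^popcount(r) filled cells, so we need popcount(r) = log2(2) = 1.
Scan r = 19..32 and keep those with exactly 1 one-bits:
r=19=10011 popcount=3 -> skip
r=20=10100 popcount=2 -> skip
r=21=10101 popcount=3 -> skip
r=22=10110 popcount=3 -> skip
r=23=10111 popcount=4 -> skip
r=24=11000 popcount=2 -> skip
r=25=11001 popcount=3 -> skip
r=26=11010 popcount=3 -> skip
r=27=11011 popcount=4 -> skip
r=28=11100 popcount=3 -> skip
r=29=11101 popcount=4 -> skip
r=30=11110 popcount=4 -> skip
r=31=11111 popcount=5 -> skip
r=32=100000 popcount=1 -> KEEP
Kept rows: 32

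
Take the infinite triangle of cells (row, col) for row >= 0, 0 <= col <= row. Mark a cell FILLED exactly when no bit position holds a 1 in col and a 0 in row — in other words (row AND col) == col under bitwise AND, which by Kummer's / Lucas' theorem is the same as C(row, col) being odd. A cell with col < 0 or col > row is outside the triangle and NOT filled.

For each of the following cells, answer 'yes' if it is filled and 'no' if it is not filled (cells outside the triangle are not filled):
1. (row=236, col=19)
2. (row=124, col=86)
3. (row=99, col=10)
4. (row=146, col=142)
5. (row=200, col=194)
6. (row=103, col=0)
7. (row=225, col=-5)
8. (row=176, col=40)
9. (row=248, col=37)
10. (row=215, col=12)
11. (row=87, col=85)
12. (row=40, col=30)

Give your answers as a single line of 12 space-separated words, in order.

(236,19): row=0b11101100, col=0b10011, row AND col = 0b0 = 0; 0 != 19 -> empty
(124,86): row=0b1111100, col=0b1010110, row AND col = 0b1010100 = 84; 84 != 86 -> empty
(99,10): row=0b1100011, col=0b1010, row AND col = 0b10 = 2; 2 != 10 -> empty
(146,142): row=0b10010010, col=0b10001110, row AND col = 0b10000010 = 130; 130 != 142 -> empty
(200,194): row=0b11001000, col=0b11000010, row AND col = 0b11000000 = 192; 192 != 194 -> empty
(103,0): row=0b1100111, col=0b0, row AND col = 0b0 = 0; 0 == 0 -> filled
(225,-5): col outside [0, 225] -> not filled
(176,40): row=0b10110000, col=0b101000, row AND col = 0b100000 = 32; 32 != 40 -> empty
(248,37): row=0b11111000, col=0b100101, row AND col = 0b100000 = 32; 32 != 37 -> empty
(215,12): row=0b11010111, col=0b1100, row AND col = 0b100 = 4; 4 != 12 -> empty
(87,85): row=0b1010111, col=0b1010101, row AND col = 0b1010101 = 85; 85 == 85 -> filled
(40,30): row=0b101000, col=0b11110, row AND col = 0b1000 = 8; 8 != 30 -> empty

Answer: no no no no no yes no no no no yes no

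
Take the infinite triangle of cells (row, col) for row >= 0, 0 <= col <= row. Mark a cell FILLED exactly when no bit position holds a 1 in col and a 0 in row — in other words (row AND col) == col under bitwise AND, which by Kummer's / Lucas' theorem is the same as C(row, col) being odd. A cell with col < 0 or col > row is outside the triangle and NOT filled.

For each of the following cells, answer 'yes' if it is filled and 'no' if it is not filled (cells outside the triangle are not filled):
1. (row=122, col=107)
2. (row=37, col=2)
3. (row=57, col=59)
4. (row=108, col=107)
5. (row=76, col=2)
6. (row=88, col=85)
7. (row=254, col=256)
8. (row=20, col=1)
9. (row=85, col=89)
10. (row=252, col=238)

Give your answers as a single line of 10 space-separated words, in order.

Answer: no no no no no no no no no no

Derivation:
(122,107): row=0b1111010, col=0b1101011, row AND col = 0b1101010 = 106; 106 != 107 -> empty
(37,2): row=0b100101, col=0b10, row AND col = 0b0 = 0; 0 != 2 -> empty
(57,59): col outside [0, 57] -> not filled
(108,107): row=0b1101100, col=0b1101011, row AND col = 0b1101000 = 104; 104 != 107 -> empty
(76,2): row=0b1001100, col=0b10, row AND col = 0b0 = 0; 0 != 2 -> empty
(88,85): row=0b1011000, col=0b1010101, row AND col = 0b1010000 = 80; 80 != 85 -> empty
(254,256): col outside [0, 254] -> not filled
(20,1): row=0b10100, col=0b1, row AND col = 0b0 = 0; 0 != 1 -> empty
(85,89): col outside [0, 85] -> not filled
(252,238): row=0b11111100, col=0b11101110, row AND col = 0b11101100 = 236; 236 != 238 -> empty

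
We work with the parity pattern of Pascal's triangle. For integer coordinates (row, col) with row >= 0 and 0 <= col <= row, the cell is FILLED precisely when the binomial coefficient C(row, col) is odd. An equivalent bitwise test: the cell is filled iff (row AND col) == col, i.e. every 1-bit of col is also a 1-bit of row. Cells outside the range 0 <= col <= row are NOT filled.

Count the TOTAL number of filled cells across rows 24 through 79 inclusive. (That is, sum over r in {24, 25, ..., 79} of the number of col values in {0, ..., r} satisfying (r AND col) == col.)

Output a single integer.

Answer: 756

Derivation:
r24=11000 pc2: +4 =4
r25=11001 pc3: +8 =12
r26=11010 pc3: +8 =20
r27=11011 pc4: +16 =36
r28=11100 pc3: +8 =44
r29=11101 pc4: +16 =60
r30=11110 pc4: +16 =76
r31=11111 pc5: +32 =108
r32=100000 pc1: +2 =110
r33=100001 pc2: +4 =114
r34=100010 pc2: +4 =118
r35=100011 pc3: +8 =126
r36=100100 pc2: +4 =130
r37=100101 pc3: +8 =138
r38=100110 pc3: +8 =146
r39=100111 pc4: +16 =162
r40=101000 pc2: +4 =166
r41=101001 pc3: +8 =174
r42=101010 pc3: +8 =182
r43=101011 pc4: +16 =198
r44=101100 pc3: +8 =206
r45=101101 pc4: +16 =222
r46=101110 pc4: +16 =238
r47=101111 pc5: +32 =270
r48=110000 pc2: +4 =274
r49=110001 pc3: +8 =282
r50=110010 pc3: +8 =290
r51=110011 pc4: +16 =306
r52=110100 pc3: +8 =314
r53=110101 pc4: +16 =330
r54=110110 pc4: +16 =346
r55=110111 pc5: +32 =378
r56=111000 pc3: +8 =386
r57=111001 pc4: +16 =402
r58=111010 pc4: +16 =418
r59=111011 pc5: +32 =450
r60=111100 pc4: +16 =466
r61=111101 pc5: +32 =498
r62=111110 pc5: +32 =530
r63=111111 pc6: +64 =594
r64=1000000 pc1: +2 =596
r65=1000001 pc2: +4 =600
r66=1000010 pc2: +4 =604
r67=1000011 pc3: +8 =612
r68=1000100 pc2: +4 =616
r69=1000101 pc3: +8 =624
r70=1000110 pc3: +8 =632
r71=1000111 pc4: +16 =648
r72=1001000 pc2: +4 =652
r73=1001001 pc3: +8 =660
r74=1001010 pc3: +8 =668
r75=1001011 pc4: +16 =684
r76=1001100 pc3: +8 =692
r77=1001101 pc4: +16 =708
r78=1001110 pc4: +16 =724
r79=1001111 pc5: +32 =756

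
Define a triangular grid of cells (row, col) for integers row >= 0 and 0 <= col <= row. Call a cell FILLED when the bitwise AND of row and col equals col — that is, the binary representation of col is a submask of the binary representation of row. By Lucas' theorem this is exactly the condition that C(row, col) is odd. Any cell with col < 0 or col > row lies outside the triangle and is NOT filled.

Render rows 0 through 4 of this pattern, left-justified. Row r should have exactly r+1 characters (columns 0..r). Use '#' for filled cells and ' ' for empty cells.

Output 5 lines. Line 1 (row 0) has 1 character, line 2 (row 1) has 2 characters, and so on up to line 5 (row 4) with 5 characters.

r0=0: #
r1=1: ##
r2=10: # #
r3=11: ####
r4=100: #   #

Answer: #
##
# #
####
#   #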